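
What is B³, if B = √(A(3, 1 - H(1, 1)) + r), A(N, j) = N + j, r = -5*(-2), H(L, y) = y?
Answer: 13*√13 ≈ 46.872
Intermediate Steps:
r = 10
B = √13 (B = √((3 + (1 - 1*1)) + 10) = √((3 + (1 - 1)) + 10) = √((3 + 0) + 10) = √(3 + 10) = √13 ≈ 3.6056)
B³ = (√13)³ = 13*√13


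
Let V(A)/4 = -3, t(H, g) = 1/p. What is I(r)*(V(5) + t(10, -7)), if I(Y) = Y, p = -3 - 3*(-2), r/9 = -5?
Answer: 525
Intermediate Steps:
r = -45 (r = 9*(-5) = -45)
p = 3 (p = -3 + 6 = 3)
t(H, g) = ⅓ (t(H, g) = 1/3 = ⅓)
V(A) = -12 (V(A) = 4*(-3) = -12)
I(r)*(V(5) + t(10, -7)) = -45*(-12 + ⅓) = -45*(-35/3) = 525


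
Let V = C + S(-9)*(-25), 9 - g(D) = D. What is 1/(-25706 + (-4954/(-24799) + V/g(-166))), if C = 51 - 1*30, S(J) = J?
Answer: -4339825/111552573946 ≈ -3.8904e-5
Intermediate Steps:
g(D) = 9 - D
C = 21 (C = 51 - 30 = 21)
V = 246 (V = 21 - 9*(-25) = 21 + 225 = 246)
1/(-25706 + (-4954/(-24799) + V/g(-166))) = 1/(-25706 + (-4954/(-24799) + 246/(9 - 1*(-166)))) = 1/(-25706 + (-4954*(-1/24799) + 246/(9 + 166))) = 1/(-25706 + (4954/24799 + 246/175)) = 1/(-25706 + 6967504/4339825) = 1/(-111552573946/4339825) = -4339825/111552573946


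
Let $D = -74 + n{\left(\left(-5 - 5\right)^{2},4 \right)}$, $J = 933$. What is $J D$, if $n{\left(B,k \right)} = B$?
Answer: $24258$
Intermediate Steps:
$D = 26$ ($D = -74 + \left(-5 - 5\right)^{2} = -74 + \left(-10\right)^{2} = -74 + 100 = 26$)
$J D = 933 \cdot 26 = 24258$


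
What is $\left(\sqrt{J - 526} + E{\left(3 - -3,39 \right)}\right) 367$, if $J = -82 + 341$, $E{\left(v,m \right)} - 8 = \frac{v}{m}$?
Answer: $\frac{38902}{13} + 367 i \sqrt{267} \approx 2992.5 + 5996.8 i$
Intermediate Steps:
$E{\left(v,m \right)} = 8 + \frac{v}{m}$
$J = 259$
$\left(\sqrt{J - 526} + E{\left(3 - -3,39 \right)}\right) 367 = \left(\sqrt{259 - 526} + \left(8 + \frac{3 - -3}{39}\right)\right) 367 = \left(\sqrt{259 - 526} + \left(8 + \left(3 + 3\right) \frac{1}{39}\right)\right) 367 = \left(\sqrt{-267} + \left(8 + 6 \cdot \frac{1}{39}\right)\right) 367 = \left(i \sqrt{267} + \left(8 + \frac{2}{13}\right)\right) 367 = \left(i \sqrt{267} + \frac{106}{13}\right) 367 = \left(\frac{106}{13} + i \sqrt{267}\right) 367 = \frac{38902}{13} + 367 i \sqrt{267}$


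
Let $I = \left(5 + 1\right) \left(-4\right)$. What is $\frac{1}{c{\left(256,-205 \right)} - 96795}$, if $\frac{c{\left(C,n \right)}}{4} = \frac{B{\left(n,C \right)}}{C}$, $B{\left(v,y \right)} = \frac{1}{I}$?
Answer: $- \frac{1536}{148677121} \approx -1.0331 \cdot 10^{-5}$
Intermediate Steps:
$I = -24$ ($I = 6 \left(-4\right) = -24$)
$B{\left(v,y \right)} = - \frac{1}{24}$ ($B{\left(v,y \right)} = \frac{1}{-24} = - \frac{1}{24}$)
$c{\left(C,n \right)} = - \frac{1}{6 C}$ ($c{\left(C,n \right)} = 4 \left(- \frac{1}{24 C}\right) = - \frac{1}{6 C}$)
$\frac{1}{c{\left(256,-205 \right)} - 96795} = \frac{1}{- \frac{1}{6 \cdot 256} - 96795} = \frac{1}{\left(- \frac{1}{6}\right) \frac{1}{256} - 96795} = \frac{1}{- \frac{1}{1536} - 96795} = \frac{1}{- \frac{148677121}{1536}} = - \frac{1536}{148677121}$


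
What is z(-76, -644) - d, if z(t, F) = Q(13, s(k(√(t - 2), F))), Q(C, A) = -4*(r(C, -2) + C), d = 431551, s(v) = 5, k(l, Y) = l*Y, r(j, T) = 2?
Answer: -431611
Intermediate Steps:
k(l, Y) = Y*l
Q(C, A) = -8 - 4*C (Q(C, A) = -4*(2 + C) = -8 - 4*C)
z(t, F) = -60 (z(t, F) = -8 - 4*13 = -8 - 52 = -60)
z(-76, -644) - d = -60 - 1*431551 = -60 - 431551 = -431611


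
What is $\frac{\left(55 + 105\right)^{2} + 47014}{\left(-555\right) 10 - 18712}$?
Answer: $- \frac{36307}{12131} \approx -2.9929$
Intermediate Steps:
$\frac{\left(55 + 105\right)^{2} + 47014}{\left(-555\right) 10 - 18712} = \frac{160^{2} + 47014}{-5550 - 18712} = \frac{25600 + 47014}{-24262} = 72614 \left(- \frac{1}{24262}\right) = - \frac{36307}{12131}$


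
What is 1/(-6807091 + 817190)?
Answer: -1/5989901 ≈ -1.6695e-7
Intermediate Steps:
1/(-6807091 + 817190) = 1/(-5989901) = -1/5989901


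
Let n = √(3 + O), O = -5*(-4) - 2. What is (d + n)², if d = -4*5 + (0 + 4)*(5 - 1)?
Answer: (4 - √21)² ≈ 0.33939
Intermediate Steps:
O = 18 (O = 20 - 2 = 18)
n = √21 (n = √(3 + 18) = √21 ≈ 4.5826)
d = -4 (d = -20 + 4*4 = -20 + 16 = -4)
(d + n)² = (-4 + √21)²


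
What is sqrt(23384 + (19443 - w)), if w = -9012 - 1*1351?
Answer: 3*sqrt(5910) ≈ 230.63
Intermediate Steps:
w = -10363 (w = -9012 - 1351 = -10363)
sqrt(23384 + (19443 - w)) = sqrt(23384 + (19443 - 1*(-10363))) = sqrt(23384 + (19443 + 10363)) = sqrt(23384 + 29806) = sqrt(53190) = 3*sqrt(5910)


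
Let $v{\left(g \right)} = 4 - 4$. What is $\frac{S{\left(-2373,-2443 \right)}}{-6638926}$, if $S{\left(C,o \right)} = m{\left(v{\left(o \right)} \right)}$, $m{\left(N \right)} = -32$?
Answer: $\frac{16}{3319463} \approx 4.8201 \cdot 10^{-6}$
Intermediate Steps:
$v{\left(g \right)} = 0$ ($v{\left(g \right)} = 4 - 4 = 0$)
$S{\left(C,o \right)} = -32$
$\frac{S{\left(-2373,-2443 \right)}}{-6638926} = - \frac{32}{-6638926} = \left(-32\right) \left(- \frac{1}{6638926}\right) = \frac{16}{3319463}$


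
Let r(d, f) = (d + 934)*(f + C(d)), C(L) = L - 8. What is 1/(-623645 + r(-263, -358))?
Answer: -1/1045704 ≈ -9.5629e-7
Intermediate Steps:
C(L) = -8 + L
r(d, f) = (934 + d)*(-8 + d + f) (r(d, f) = (d + 934)*(f + (-8 + d)) = (934 + d)*(-8 + d + f))
1/(-623645 + r(-263, -358)) = 1/(-623645 + (-7472 + (-263)² + 926*(-263) + 934*(-358) - 263*(-358))) = 1/(-623645 + (-7472 + 69169 - 243538 - 334372 + 94154)) = 1/(-623645 - 422059) = 1/(-1045704) = -1/1045704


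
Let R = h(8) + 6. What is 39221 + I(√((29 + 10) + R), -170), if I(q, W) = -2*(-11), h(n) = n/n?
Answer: 39243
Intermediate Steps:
h(n) = 1
R = 7 (R = 1 + 6 = 7)
I(q, W) = 22
39221 + I(√((29 + 10) + R), -170) = 39221 + 22 = 39243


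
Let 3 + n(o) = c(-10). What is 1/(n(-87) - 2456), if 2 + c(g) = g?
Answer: -1/2471 ≈ -0.00040469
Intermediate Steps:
c(g) = -2 + g
n(o) = -15 (n(o) = -3 + (-2 - 10) = -3 - 12 = -15)
1/(n(-87) - 2456) = 1/(-15 - 2456) = 1/(-2471) = -1/2471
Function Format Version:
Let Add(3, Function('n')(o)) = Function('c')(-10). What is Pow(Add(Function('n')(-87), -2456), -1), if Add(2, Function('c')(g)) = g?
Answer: Rational(-1, 2471) ≈ -0.00040469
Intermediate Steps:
Function('c')(g) = Add(-2, g)
Function('n')(o) = -15 (Function('n')(o) = Add(-3, Add(-2, -10)) = Add(-3, -12) = -15)
Pow(Add(Function('n')(-87), -2456), -1) = Pow(Add(-15, -2456), -1) = Pow(-2471, -1) = Rational(-1, 2471)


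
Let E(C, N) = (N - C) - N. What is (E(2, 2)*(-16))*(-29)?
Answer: -928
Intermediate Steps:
E(C, N) = -C
(E(2, 2)*(-16))*(-29) = (-1*2*(-16))*(-29) = -2*(-16)*(-29) = 32*(-29) = -928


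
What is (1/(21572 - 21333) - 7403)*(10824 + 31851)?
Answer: -75505560300/239 ≈ -3.1592e+8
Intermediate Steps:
(1/(21572 - 21333) - 7403)*(10824 + 31851) = (1/239 - 7403)*42675 = -1769316/239*42675 = -75505560300/239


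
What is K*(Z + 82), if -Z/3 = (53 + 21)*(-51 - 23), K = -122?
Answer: -2014220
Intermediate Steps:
Z = 16428 (Z = -3*(53 + 21)*(-51 - 23) = -222*(-74) = -3*(-5476) = 16428)
K*(Z + 82) = -122*(16428 + 82) = -122*16510 = -2014220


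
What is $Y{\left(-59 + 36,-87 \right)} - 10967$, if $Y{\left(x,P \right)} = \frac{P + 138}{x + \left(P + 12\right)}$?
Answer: $- \frac{1074817}{98} \approx -10968.0$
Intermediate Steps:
$Y{\left(x,P \right)} = \frac{138 + P}{12 + P + x}$ ($Y{\left(x,P \right)} = \frac{138 + P}{x + \left(12 + P\right)} = \frac{138 + P}{12 + P + x}$)
$Y{\left(-59 + 36,-87 \right)} - 10967 = \frac{138 - 87}{12 - 87 + \left(-59 + 36\right)} - 10967 = \frac{1}{12 - 87 - 23} \cdot 51 - 10967 = \frac{1}{-98} \cdot 51 - 10967 = \left(- \frac{1}{98}\right) 51 - 10967 = - \frac{51}{98} - 10967 = - \frac{1074817}{98}$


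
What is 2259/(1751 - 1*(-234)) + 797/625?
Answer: 598784/248125 ≈ 2.4132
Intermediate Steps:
2259/(1751 - 1*(-234)) + 797/625 = 2259/(1751 + 234) + 797*(1/625) = 2259/1985 + 797/625 = 598784/248125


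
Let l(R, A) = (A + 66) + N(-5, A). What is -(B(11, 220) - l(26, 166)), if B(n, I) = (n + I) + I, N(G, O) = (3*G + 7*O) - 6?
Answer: 922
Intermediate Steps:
N(G, O) = -6 + 3*G + 7*O
B(n, I) = n + 2*I (B(n, I) = (I + n) + I = n + 2*I)
l(R, A) = 45 + 8*A (l(R, A) = (A + 66) + (-6 + 3*(-5) + 7*A) = (66 + A) + (-6 - 15 + 7*A) = (66 + A) + (-21 + 7*A) = 45 + 8*A)
-(B(11, 220) - l(26, 166)) = -((11 + 2*220) - (45 + 8*166)) = -((11 + 440) - (45 + 1328)) = -(451 - 1*1373) = -(451 - 1373) = -1*(-922) = 922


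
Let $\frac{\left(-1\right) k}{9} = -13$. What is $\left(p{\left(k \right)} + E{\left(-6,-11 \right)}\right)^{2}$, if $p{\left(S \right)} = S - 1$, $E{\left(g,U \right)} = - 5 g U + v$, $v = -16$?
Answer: $52900$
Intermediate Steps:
$E{\left(g,U \right)} = -16 - 5 U g$ ($E{\left(g,U \right)} = - 5 g U - 16 = - 5 U g - 16 = -16 - 5 U g$)
$k = 117$ ($k = \left(-9\right) \left(-13\right) = 117$)
$p{\left(S \right)} = -1 + S$
$\left(p{\left(k \right)} + E{\left(-6,-11 \right)}\right)^{2} = \left(\left(-1 + 117\right) - \left(16 - -330\right)\right)^{2} = \left(116 - 346\right)^{2} = \left(-230\right)^{2} = 52900$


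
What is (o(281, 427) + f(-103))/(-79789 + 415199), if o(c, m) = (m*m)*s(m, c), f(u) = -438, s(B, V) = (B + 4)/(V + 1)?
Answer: 78460283/94585620 ≈ 0.82952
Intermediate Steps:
s(B, V) = (4 + B)/(1 + V)
o(c, m) = m²*(4 + m)/(1 + c) (o(c, m) = (m*m)*((4 + m)/(1 + c)) = m²*((4 + m)/(1 + c)) = m²*(4 + m)/(1 + c))
(o(281, 427) + f(-103))/(-79789 + 415199) = (427²*(4 + 427)/(1 + 281) - 438)/(-79789 + 415199) = (182329*431/282 - 438)/335410 = (182329*(1/282)*431 - 438)*(1/335410) = (78583799/282 - 438)*(1/335410) = (78460283/282)*(1/335410) = 78460283/94585620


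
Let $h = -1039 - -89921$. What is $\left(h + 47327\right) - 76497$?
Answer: $59712$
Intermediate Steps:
$h = 88882$ ($h = -1039 + 89921 = 88882$)
$\left(h + 47327\right) - 76497 = \left(88882 + 47327\right) - 76497 = 136209 - 76497 = 59712$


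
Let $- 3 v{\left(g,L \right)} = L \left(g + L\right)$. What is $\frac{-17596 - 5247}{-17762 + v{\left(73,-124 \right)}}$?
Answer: $\frac{22843}{19870} \approx 1.1496$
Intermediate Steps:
$v{\left(g,L \right)} = - \frac{L \left(L + g\right)}{3}$ ($v{\left(g,L \right)} = - \frac{L \left(g + L\right)}{3} = - \frac{L \left(L + g\right)}{3}$)
$\frac{-17596 - 5247}{-17762 + v{\left(73,-124 \right)}} = \frac{-17596 - 5247}{-17762 - - \frac{124 \left(-124 + 73\right)}{3}} = - \frac{22843}{-17762 - \left(- \frac{124}{3}\right) \left(-51\right)} = - \frac{22843}{-17762 - 2108} = - \frac{22843}{-19870} = \left(-22843\right) \left(- \frac{1}{19870}\right) = \frac{22843}{19870}$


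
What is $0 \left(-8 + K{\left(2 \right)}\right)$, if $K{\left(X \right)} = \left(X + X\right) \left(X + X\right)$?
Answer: $0$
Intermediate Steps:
$K{\left(X \right)} = 4 X^{2}$ ($K{\left(X \right)} = 2 X 2 X = 4 X^{2}$)
$0 \left(-8 + K{\left(2 \right)}\right) = 0 \left(-8 + 4 \cdot 2^{2}\right) = 0 \left(-8 + 4 \cdot 4\right) = 0 \left(-8 + 16\right) = 0 \cdot 8 = 0$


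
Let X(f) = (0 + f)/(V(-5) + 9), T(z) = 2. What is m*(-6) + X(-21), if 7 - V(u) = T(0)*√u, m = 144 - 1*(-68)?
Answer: -29284/23 - 7*I*√5/46 ≈ -1273.2 - 0.34027*I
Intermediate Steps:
m = 212 (m = 144 + 68 = 212)
V(u) = 7 - 2*√u
X(f) = f/(16 - 2*I*√5) (X(f) = (0 + f)/((7 - 2*I*√5) + 9) = f/((7 - 2*I*√5) + 9) = f/(16 - 2*I*√5))
m*(-6) + X(-21) = 212*(-6) + ((4/69)*(-21) + (1/138)*I*(-21)*√5) = -1272 + (-28/23 - 7*I*√5/46) = -29284/23 - 7*I*√5/46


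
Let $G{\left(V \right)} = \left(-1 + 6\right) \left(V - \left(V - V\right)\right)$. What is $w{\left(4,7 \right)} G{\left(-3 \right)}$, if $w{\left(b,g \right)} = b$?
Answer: $-60$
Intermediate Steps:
$G{\left(V \right)} = 5 V$ ($G{\left(V \right)} = 5 \left(V - 0\right) = 5 \left(V + 0\right) = 5 V$)
$w{\left(4,7 \right)} G{\left(-3 \right)} = 4 \cdot 5 \left(-3\right) = 4 \left(-15\right) = -60$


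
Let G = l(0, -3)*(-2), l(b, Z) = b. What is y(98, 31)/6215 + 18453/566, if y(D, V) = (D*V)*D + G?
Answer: 283197179/3517690 ≈ 80.507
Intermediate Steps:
G = 0 (G = 0*(-2) = 0)
y(D, V) = V*D² (y(D, V) = (D*V)*D + 0 = V*D² + 0 = V*D²)
y(98, 31)/6215 + 18453/566 = (31*98²)/6215 + 18453/566 = (31*9604)*(1/6215) + 18453*(1/566) = 297724*(1/6215) + 18453/566 = 297724/6215 + 18453/566 = 283197179/3517690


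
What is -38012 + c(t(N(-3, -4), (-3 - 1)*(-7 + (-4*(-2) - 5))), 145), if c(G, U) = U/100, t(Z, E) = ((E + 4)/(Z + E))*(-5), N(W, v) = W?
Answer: -760211/20 ≈ -38011.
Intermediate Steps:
t(Z, E) = -5*(4 + E)/(E + Z) (t(Z, E) = ((4 + E)/(E + Z))*(-5) = -5*(4 + E)/(E + Z))
c(G, U) = U/100 (c(G, U) = U*(1/100) = U/100)
-38012 + c(t(N(-3, -4), (-3 - 1)*(-7 + (-4*(-2) - 5))), 145) = -38012 + (1/100)*145 = -38012 + 29/20 = -760211/20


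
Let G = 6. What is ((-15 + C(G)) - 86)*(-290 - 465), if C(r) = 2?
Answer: 74745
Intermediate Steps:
((-15 + C(G)) - 86)*(-290 - 465) = ((-15 + 2) - 86)*(-290 - 465) = (-13 - 86)*(-755) = -99*(-755) = 74745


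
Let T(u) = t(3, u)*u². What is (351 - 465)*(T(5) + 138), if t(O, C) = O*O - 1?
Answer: -38532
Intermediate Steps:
t(O, C) = -1 + O² (t(O, C) = O² - 1 = -1 + O²)
T(u) = 8*u² (T(u) = (-1 + 3²)*u² = (-1 + 9)*u² = 8*u²)
(351 - 465)*(T(5) + 138) = (351 - 465)*(8*5² + 138) = -114*(8*25 + 138) = -114*(200 + 138) = -114*338 = -38532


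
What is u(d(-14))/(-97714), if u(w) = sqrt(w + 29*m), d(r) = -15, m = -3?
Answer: -I*sqrt(102)/97714 ≈ -0.00010336*I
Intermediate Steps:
u(w) = sqrt(-87 + w) (u(w) = sqrt(w + 29*(-3)) = sqrt(w - 87) = sqrt(-87 + w))
u(d(-14))/(-97714) = sqrt(-87 - 15)/(-97714) = sqrt(-102)*(-1/97714) = (I*sqrt(102))*(-1/97714) = -I*sqrt(102)/97714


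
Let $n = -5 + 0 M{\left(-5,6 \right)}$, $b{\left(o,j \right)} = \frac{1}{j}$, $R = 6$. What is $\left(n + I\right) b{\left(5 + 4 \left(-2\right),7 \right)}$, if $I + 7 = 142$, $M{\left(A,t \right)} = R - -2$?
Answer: $\frac{130}{7} \approx 18.571$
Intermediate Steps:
$M{\left(A,t \right)} = 8$ ($M{\left(A,t \right)} = 6 - -2 = 6 + 2 = 8$)
$I = 135$ ($I = -7 + 142 = 135$)
$n = -5$ ($n = -5 + 0 \cdot 8 = -5 + 0 = -5$)
$\left(n + I\right) b{\left(5 + 4 \left(-2\right),7 \right)} = \frac{-5 + 135}{7} = 130 \cdot \frac{1}{7} = \frac{130}{7}$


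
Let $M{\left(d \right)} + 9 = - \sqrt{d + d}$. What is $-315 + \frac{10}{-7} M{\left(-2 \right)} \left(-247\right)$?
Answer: $- \frac{24435}{7} - \frac{4940 i}{7} \approx -3490.7 - 705.71 i$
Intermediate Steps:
$M{\left(d \right)} = -9 - \sqrt{2} \sqrt{d}$ ($M{\left(d \right)} = -9 - \sqrt{d + d} = -9 - \sqrt{2 d} = -9 - \sqrt{2} \sqrt{d}$)
$-315 + \frac{10}{-7} M{\left(-2 \right)} \left(-247\right) = -315 + \frac{10}{-7} \left(-9 - \sqrt{2} \sqrt{-2}\right) \left(-247\right) = -315 + 10 \left(- \frac{1}{7}\right) \left(-9 - \sqrt{2} i \sqrt{2}\right) \left(-247\right) = -315 + - \frac{10 \left(-9 - 2 i\right)}{7} \left(-247\right) = -315 + \left(\frac{90}{7} + \frac{20 i}{7}\right) \left(-247\right) = -315 - \left(\frac{22230}{7} + \frac{4940 i}{7}\right) = - \frac{24435}{7} - \frac{4940 i}{7}$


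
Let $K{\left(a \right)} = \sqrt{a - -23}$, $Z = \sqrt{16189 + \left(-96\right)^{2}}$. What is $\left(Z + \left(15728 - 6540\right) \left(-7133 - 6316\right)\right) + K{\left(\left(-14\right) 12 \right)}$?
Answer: $-123569412 + \sqrt{25405} + i \sqrt{145} \approx -1.2357 \cdot 10^{8} + 12.042 i$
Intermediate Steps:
$Z = \sqrt{25405}$ ($Z = \sqrt{16189 + 9216} = \sqrt{25405} \approx 159.39$)
$K{\left(a \right)} = \sqrt{23 + a}$ ($K{\left(a \right)} = \sqrt{a + 23} = \sqrt{23 + a}$)
$\left(Z + \left(15728 - 6540\right) \left(-7133 - 6316\right)\right) + K{\left(\left(-14\right) 12 \right)} = \left(\sqrt{25405} + \left(15728 - 6540\right) \left(-7133 - 6316\right)\right) + \sqrt{23 - 168} = \left(\sqrt{25405} + 9188 \left(-13449\right)\right) + \sqrt{23 - 168} = \left(\sqrt{25405} - 123569412\right) + \sqrt{-145} = \left(-123569412 + \sqrt{25405}\right) + i \sqrt{145} = -123569412 + \sqrt{25405} + i \sqrt{145}$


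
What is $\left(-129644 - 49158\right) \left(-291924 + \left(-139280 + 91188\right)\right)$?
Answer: $60795540832$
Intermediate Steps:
$\left(-129644 - 49158\right) \left(-291924 + \left(-139280 + 91188\right)\right) = - 178802 \left(-291924 - 48092\right) = \left(-178802\right) \left(-340016\right) = 60795540832$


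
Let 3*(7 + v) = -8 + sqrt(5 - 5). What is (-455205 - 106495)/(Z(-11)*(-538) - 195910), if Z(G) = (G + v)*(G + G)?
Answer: 842550/660781 ≈ 1.2751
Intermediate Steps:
v = -29/3 (v = -7 + (-8 + sqrt(5 - 5))/3 = -7 + (-8 + sqrt(0))/3 = -7 + (-8 + 0)/3 = -7 + (1/3)*(-8) = -7 - 8/3 = -29/3 ≈ -9.6667)
Z(G) = 2*G*(-29/3 + G) (Z(G) = (G - 29/3)*(G + G) = (-29/3 + G)*(2*G) = 2*G*(-29/3 + G))
(-455205 - 106495)/(Z(-11)*(-538) - 195910) = (-455205 - 106495)/(((2/3)*(-11)*(-29 + 3*(-11)))*(-538) - 195910) = -561700/(((2/3)*(-11)*(-29 - 33))*(-538) - 195910) = -561700/(((2/3)*(-11)*(-62))*(-538) - 195910) = -561700/((1364/3)*(-538) - 195910) = -561700/(-733832/3 - 195910) = -561700/(-1321562/3) = -561700*(-3/1321562) = 842550/660781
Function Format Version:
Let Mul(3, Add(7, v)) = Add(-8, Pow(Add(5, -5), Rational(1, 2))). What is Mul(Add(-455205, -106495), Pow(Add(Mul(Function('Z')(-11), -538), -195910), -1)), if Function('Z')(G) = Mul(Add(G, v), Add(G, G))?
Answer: Rational(842550, 660781) ≈ 1.2751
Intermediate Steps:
v = Rational(-29, 3) (v = Add(-7, Mul(Rational(1, 3), Add(-8, Pow(Add(5, -5), Rational(1, 2))))) = Add(-7, Mul(Rational(1, 3), Add(-8, Pow(0, Rational(1, 2))))) = Add(-7, Mul(Rational(1, 3), Add(-8, 0))) = Add(-7, Mul(Rational(1, 3), -8)) = Add(-7, Rational(-8, 3)) = Rational(-29, 3) ≈ -9.6667)
Function('Z')(G) = Mul(2, G, Add(Rational(-29, 3), G)) (Function('Z')(G) = Mul(Add(G, Rational(-29, 3)), Add(G, G)) = Mul(Add(Rational(-29, 3), G), Mul(2, G)) = Mul(2, G, Add(Rational(-29, 3), G)))
Mul(Add(-455205, -106495), Pow(Add(Mul(Function('Z')(-11), -538), -195910), -1)) = Mul(Add(-455205, -106495), Pow(Add(Mul(Mul(Rational(2, 3), -11, Add(-29, Mul(3, -11))), -538), -195910), -1)) = Mul(-561700, Pow(Add(Mul(Mul(Rational(2, 3), -11, Add(-29, -33)), -538), -195910), -1)) = Mul(-561700, Pow(Add(Mul(Mul(Rational(2, 3), -11, -62), -538), -195910), -1)) = Mul(-561700, Pow(Add(Mul(Rational(1364, 3), -538), -195910), -1)) = Mul(-561700, Pow(Add(Rational(-733832, 3), -195910), -1)) = Mul(-561700, Pow(Rational(-1321562, 3), -1)) = Mul(-561700, Rational(-3, 1321562)) = Rational(842550, 660781)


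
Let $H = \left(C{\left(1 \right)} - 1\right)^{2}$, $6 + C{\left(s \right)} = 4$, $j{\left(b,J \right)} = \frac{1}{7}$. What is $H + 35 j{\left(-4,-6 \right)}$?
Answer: $14$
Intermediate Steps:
$j{\left(b,J \right)} = \frac{1}{7}$
$C{\left(s \right)} = -2$ ($C{\left(s \right)} = -6 + 4 = -2$)
$H = 9$ ($H = \left(-2 - 1\right)^{2} = \left(-3\right)^{2} = 9$)
$H + 35 j{\left(-4,-6 \right)} = 9 + 35 \cdot \frac{1}{7} = 9 + 5 = 14$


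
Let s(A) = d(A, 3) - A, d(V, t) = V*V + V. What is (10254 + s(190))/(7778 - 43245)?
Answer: -46354/35467 ≈ -1.3070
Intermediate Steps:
d(V, t) = V + V² (d(V, t) = V² + V = V + V²)
s(A) = -A + A*(1 + A) (s(A) = A*(1 + A) - A = -A + A*(1 + A))
(10254 + s(190))/(7778 - 43245) = (10254 + 190²)/(7778 - 43245) = (10254 + 36100)/(-35467) = 46354*(-1/35467) = -46354/35467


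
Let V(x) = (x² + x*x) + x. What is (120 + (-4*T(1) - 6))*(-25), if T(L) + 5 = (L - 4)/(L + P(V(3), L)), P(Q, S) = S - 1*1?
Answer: -3650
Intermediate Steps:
V(x) = x + 2*x² (V(x) = (x² + x²) + x = 2*x² + x = x + 2*x²)
P(Q, S) = -1 + S (P(Q, S) = S - 1 = -1 + S)
T(L) = -5 + (-4 + L)/(-1 + 2*L) (T(L) = -5 + (L - 4)/(L + (-1 + L)) = -5 + (-4 + L)/(-1 + 2*L))
(120 + (-4*T(1) - 6))*(-25) = (120 + (-4*(1 - 9*1)/(-1 + 2*1) - 6))*(-25) = (120 + (-4*(1 - 9)/(-1 + 2) - 6))*(-25) = (120 + (-4*(-8)/1 - 6))*(-25) = (120 + (-4*(-8) - 6))*(-25) = (120 + (32 - 6))*(-25) = (120 + 26)*(-25) = 146*(-25) = -3650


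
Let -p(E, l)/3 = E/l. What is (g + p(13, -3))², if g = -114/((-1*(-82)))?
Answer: 226576/1681 ≈ 134.79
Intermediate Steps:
p(E, l) = -3*E/l
g = -57/41 (g = -114/82 = -114*1/82 = -57/41 ≈ -1.3902)
(g + p(13, -3))² = (-57/41 - 3*13/(-3))² = (-57/41 - 3*13*(-⅓))² = (-57/41 + 13)² = (476/41)² = 226576/1681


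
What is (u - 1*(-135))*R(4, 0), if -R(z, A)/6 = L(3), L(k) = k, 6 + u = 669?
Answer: -14364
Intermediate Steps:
u = 663 (u = -6 + 669 = 663)
R(z, A) = -18 (R(z, A) = -6*3 = -18)
(u - 1*(-135))*R(4, 0) = (663 - 1*(-135))*(-18) = (663 + 135)*(-18) = 798*(-18) = -14364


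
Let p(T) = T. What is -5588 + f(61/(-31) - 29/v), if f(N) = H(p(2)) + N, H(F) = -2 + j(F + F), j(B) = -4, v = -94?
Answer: -16305751/2914 ≈ -5595.7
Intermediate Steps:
H(F) = -6 (H(F) = -2 - 4 = -6)
f(N) = -6 + N
-5588 + f(61/(-31) - 29/v) = -5588 + (-6 + (61/(-31) - 29/(-94))) = -5588 + (-6 + (61*(-1/31) - 29*(-1/94))) = -5588 + (-6 + (-61/31 + 29/94)) = -5588 + (-6 - 4835/2914) = -5588 - 22319/2914 = -16305751/2914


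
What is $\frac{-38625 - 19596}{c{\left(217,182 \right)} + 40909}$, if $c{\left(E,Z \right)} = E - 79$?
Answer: $- \frac{58221}{41047} \approx -1.4184$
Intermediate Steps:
$c{\left(E,Z \right)} = -79 + E$
$\frac{-38625 - 19596}{c{\left(217,182 \right)} + 40909} = \frac{-38625 - 19596}{\left(-79 + 217\right) + 40909} = - \frac{58221}{138 + 40909} = - \frac{58221}{41047}$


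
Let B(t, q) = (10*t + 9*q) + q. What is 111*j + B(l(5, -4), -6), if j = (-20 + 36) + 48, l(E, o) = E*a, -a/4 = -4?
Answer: 7844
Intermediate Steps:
a = 16 (a = -4*(-4) = 16)
l(E, o) = 16*E (l(E, o) = E*16 = 16*E)
j = 64 (j = 16 + 48 = 64)
B(t, q) = 10*q + 10*t (B(t, q) = (9*q + 10*t) + q = 10*q + 10*t)
111*j + B(l(5, -4), -6) = 111*64 + (10*(-6) + 10*(16*5)) = 7104 + (-60 + 10*80) = 7104 + (-60 + 800) = 7104 + 740 = 7844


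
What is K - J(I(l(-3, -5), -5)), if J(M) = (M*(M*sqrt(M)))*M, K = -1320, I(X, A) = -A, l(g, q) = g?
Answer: -1320 - 125*sqrt(5) ≈ -1599.5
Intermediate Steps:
J(M) = M**(7/2) (J(M) = (M*M**(3/2))*M = M**(5/2)*M = M**(7/2))
K - J(I(l(-3, -5), -5)) = -1320 - (-1*(-5))**(7/2) = -1320 - 5**(7/2) = -1320 - 125*sqrt(5)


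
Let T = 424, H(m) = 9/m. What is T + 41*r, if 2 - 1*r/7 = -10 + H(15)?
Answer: 18479/5 ≈ 3695.8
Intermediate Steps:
r = 399/5 (r = 14 - 7*(-10 + 9/15) = 14 - 7*(-10 + 9*(1/15)) = 14 - 7*(-10 + ⅗) = 14 - 7*(-47/5) = 14 + 329/5 = 399/5 ≈ 79.800)
T + 41*r = 424 + 41*(399/5) = 424 + 16359/5 = 18479/5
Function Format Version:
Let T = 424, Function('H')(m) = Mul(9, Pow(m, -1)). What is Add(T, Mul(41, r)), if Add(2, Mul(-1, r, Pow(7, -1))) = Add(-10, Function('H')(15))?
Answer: Rational(18479, 5) ≈ 3695.8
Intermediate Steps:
r = Rational(399, 5) (r = Add(14, Mul(-7, Add(-10, Mul(9, Pow(15, -1))))) = Add(14, Mul(-7, Add(-10, Mul(9, Rational(1, 15))))) = Add(14, Mul(-7, Add(-10, Rational(3, 5)))) = Add(14, Mul(-7, Rational(-47, 5))) = Add(14, Rational(329, 5)) = Rational(399, 5) ≈ 79.800)
Add(T, Mul(41, r)) = Add(424, Mul(41, Rational(399, 5))) = Add(424, Rational(16359, 5)) = Rational(18479, 5)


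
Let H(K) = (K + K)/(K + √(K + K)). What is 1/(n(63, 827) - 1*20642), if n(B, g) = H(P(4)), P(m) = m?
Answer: -10319/212963518 + √2/212963518 ≈ -4.8448e-5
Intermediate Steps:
H(K) = 2*K/(K + √2*√K) (H(K) = (2*K)/(K + √(2*K)) = (2*K)/(K + √2*√K) = 2*K/(K + √2*√K))
n(B, g) = 8/(4 + 2*√2) (n(B, g) = 2*4/(4 + √2*√4) = 2*4/(4 + √2*2) = 2*4/(4 + 2*√2) = 8/(4 + 2*√2))
1/(n(63, 827) - 1*20642) = 1/((4 - 2*√2) - 1*20642) = 1/((4 - 2*√2) - 20642) = 1/(-20638 - 2*√2)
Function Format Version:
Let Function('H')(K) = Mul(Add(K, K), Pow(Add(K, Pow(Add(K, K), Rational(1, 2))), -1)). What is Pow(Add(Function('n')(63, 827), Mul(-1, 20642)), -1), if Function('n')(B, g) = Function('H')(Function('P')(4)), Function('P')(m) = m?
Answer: Add(Rational(-10319, 212963518), Mul(Rational(1, 212963518), Pow(2, Rational(1, 2)))) ≈ -4.8448e-5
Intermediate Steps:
Function('H')(K) = Mul(2, K, Pow(Add(K, Mul(Pow(2, Rational(1, 2)), Pow(K, Rational(1, 2)))), -1)) (Function('H')(K) = Mul(Mul(2, K), Pow(Add(K, Pow(Mul(2, K), Rational(1, 2))), -1)) = Mul(Mul(2, K), Pow(Add(K, Mul(Pow(2, Rational(1, 2)), Pow(K, Rational(1, 2)))), -1)) = Mul(2, K, Pow(Add(K, Mul(Pow(2, Rational(1, 2)), Pow(K, Rational(1, 2)))), -1)))
Function('n')(B, g) = Mul(8, Pow(Add(4, Mul(2, Pow(2, Rational(1, 2)))), -1)) (Function('n')(B, g) = Mul(2, 4, Pow(Add(4, Mul(Pow(2, Rational(1, 2)), Pow(4, Rational(1, 2)))), -1)) = Mul(2, 4, Pow(Add(4, Mul(Pow(2, Rational(1, 2)), 2)), -1)) = Mul(2, 4, Pow(Add(4, Mul(2, Pow(2, Rational(1, 2)))), -1)) = Mul(8, Pow(Add(4, Mul(2, Pow(2, Rational(1, 2)))), -1)))
Pow(Add(Function('n')(63, 827), Mul(-1, 20642)), -1) = Pow(Add(Add(4, Mul(-2, Pow(2, Rational(1, 2)))), Mul(-1, 20642)), -1) = Pow(Add(Add(4, Mul(-2, Pow(2, Rational(1, 2)))), -20642), -1) = Pow(Add(-20638, Mul(-2, Pow(2, Rational(1, 2)))), -1)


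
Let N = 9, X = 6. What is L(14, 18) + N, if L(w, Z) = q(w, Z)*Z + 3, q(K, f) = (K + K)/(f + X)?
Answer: 33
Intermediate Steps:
q(K, f) = 2*K/(6 + f) (q(K, f) = (K + K)/(f + 6) = (2*K)/(6 + f) = 2*K/(6 + f))
L(w, Z) = 3 + 2*Z*w/(6 + Z) (L(w, Z) = (2*w/(6 + Z))*Z + 3 = 2*Z*w/(6 + Z) + 3 = 3 + 2*Z*w/(6 + Z))
L(14, 18) + N = (18 + 3*18 + 2*18*14)/(6 + 18) + 9 = (18 + 54 + 504)/24 + 9 = (1/24)*576 + 9 = 24 + 9 = 33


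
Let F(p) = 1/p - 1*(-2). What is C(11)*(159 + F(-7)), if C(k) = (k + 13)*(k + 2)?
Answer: 351312/7 ≈ 50187.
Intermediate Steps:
C(k) = (2 + k)*(13 + k) (C(k) = (13 + k)*(2 + k) = (2 + k)*(13 + k))
F(p) = 2 + 1/p (F(p) = 1/p + 2 = 2 + 1/p)
C(11)*(159 + F(-7)) = (26 + 11² + 15*11)*(159 + (2 + 1/(-7))) = (26 + 121 + 165)*(159 + (2 - ⅐)) = 312*(159 + 13/7) = 312*(1126/7) = 351312/7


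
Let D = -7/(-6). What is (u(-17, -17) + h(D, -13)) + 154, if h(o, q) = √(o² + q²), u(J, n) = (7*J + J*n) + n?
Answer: 307 + √6133/6 ≈ 320.05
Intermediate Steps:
D = 7/6 (D = -7*(-⅙) = 7/6 ≈ 1.1667)
u(J, n) = n + 7*J + J*n
(u(-17, -17) + h(D, -13)) + 154 = ((-17 + 7*(-17) - 17*(-17)) + √((7/6)² + (-13)²)) + 154 = ((-17 - 119 + 289) + √(49/36 + 169)) + 154 = (153 + √(6133/36)) + 154 = (153 + √6133/6) + 154 = 307 + √6133/6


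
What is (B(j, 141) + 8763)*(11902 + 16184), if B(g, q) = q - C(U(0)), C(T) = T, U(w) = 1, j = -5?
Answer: 250049658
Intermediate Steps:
B(g, q) = -1 + q (B(g, q) = q - 1*1 = q - 1 = -1 + q)
(B(j, 141) + 8763)*(11902 + 16184) = ((-1 + 141) + 8763)*(11902 + 16184) = (140 + 8763)*28086 = 8903*28086 = 250049658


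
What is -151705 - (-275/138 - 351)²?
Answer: -5262026389/19044 ≈ -2.7631e+5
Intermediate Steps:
-151705 - (-275/138 - 351)² = -151705 - (-48713/138)² = -151705 - 1*2372956369/19044 = -151705 - 2372956369/19044 = -5262026389/19044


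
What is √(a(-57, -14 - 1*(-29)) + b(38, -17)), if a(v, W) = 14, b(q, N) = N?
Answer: I*√3 ≈ 1.732*I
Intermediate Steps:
√(a(-57, -14 - 1*(-29)) + b(38, -17)) = √(14 - 17) = √(-3) = I*√3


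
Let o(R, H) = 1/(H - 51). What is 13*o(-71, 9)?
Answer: -13/42 ≈ -0.30952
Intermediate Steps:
o(R, H) = 1/(-51 + H)
13*o(-71, 9) = 13/(-51 + 9) = 13/(-42) = 13*(-1/42) = -13/42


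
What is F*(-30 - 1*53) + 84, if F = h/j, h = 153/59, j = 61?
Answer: 289617/3599 ≈ 80.472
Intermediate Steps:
h = 153/59 (h = 153*(1/59) = 153/59 ≈ 2.5932)
F = 153/3599 (F = (153/59)/61 = (153/59)*(1/61) = 153/3599 ≈ 0.042512)
F*(-30 - 1*53) + 84 = 153*(-30 - 1*53)/3599 + 84 = 153*(-30 - 53)/3599 + 84 = (153/3599)*(-83) + 84 = -12699/3599 + 84 = 289617/3599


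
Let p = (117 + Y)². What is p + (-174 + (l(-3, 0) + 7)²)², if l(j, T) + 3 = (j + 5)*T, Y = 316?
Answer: 212453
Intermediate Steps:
l(j, T) = -3 + T*(5 + j) (l(j, T) = -3 + (j + 5)*T = -3 + (5 + j)*T = -3 + T*(5 + j))
p = 187489 (p = (117 + 316)² = 433² = 187489)
p + (-174 + (l(-3, 0) + 7)²)² = 187489 + (-174 + ((-3 + 5*0 + 0*(-3)) + 7)²)² = 187489 + (-174 + ((-3 + 0 + 0) + 7)²)² = 187489 + (-174 + (-3 + 7)²)² = 187489 + (-174 + 4²)² = 187489 + (-174 + 16)² = 187489 + (-158)² = 187489 + 24964 = 212453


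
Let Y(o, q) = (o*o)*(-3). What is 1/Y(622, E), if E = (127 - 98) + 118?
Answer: -1/1160652 ≈ -8.6158e-7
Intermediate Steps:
E = 147 (E = 29 + 118 = 147)
Y(o, q) = -3*o² (Y(o, q) = o²*(-3) = -3*o²)
1/Y(622, E) = 1/(-3*622²) = 1/(-3*386884) = 1/(-1160652) = -1/1160652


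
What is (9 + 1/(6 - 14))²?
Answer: 5041/64 ≈ 78.766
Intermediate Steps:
(9 + 1/(6 - 14))² = (9 + 1/(-8))² = (9 - ⅛)² = (71/8)² = 5041/64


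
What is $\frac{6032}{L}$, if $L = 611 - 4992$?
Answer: $- \frac{464}{337} \approx -1.3769$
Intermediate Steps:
$L = -4381$
$\frac{6032}{L} = \frac{6032}{-4381} = 6032 \left(- \frac{1}{4381}\right) = - \frac{464}{337}$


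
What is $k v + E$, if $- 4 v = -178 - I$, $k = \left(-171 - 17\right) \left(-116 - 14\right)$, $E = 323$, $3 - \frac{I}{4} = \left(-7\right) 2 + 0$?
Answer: $1503383$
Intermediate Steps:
$I = 68$ ($I = 12 - 4 \left(\left(-7\right) 2 + 0\right) = 12 - 4 \left(-14 + 0\right) = 12 - -56 = 12 + 56 = 68$)
$k = 24440$ ($k = \left(-171 - 17\right) \left(-130\right) = \left(-188\right) \left(-130\right) = 24440$)
$v = \frac{123}{2}$ ($v = - \frac{-178 - 68}{4} = \left(- \frac{1}{4}\right) \left(-246\right) = \frac{123}{2} \approx 61.5$)
$k v + E = 24440 \cdot \frac{123}{2} + 323 = 1503060 + 323 = 1503383$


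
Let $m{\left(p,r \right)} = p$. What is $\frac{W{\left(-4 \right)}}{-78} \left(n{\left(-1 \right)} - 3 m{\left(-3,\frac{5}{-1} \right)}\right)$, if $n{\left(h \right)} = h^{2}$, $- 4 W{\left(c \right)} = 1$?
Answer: $\frac{5}{156} \approx 0.032051$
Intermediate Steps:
$W{\left(c \right)} = - \frac{1}{4}$ ($W{\left(c \right)} = \left(- \frac{1}{4}\right) 1 = - \frac{1}{4}$)
$\frac{W{\left(-4 \right)}}{-78} \left(n{\left(-1 \right)} - 3 m{\left(-3,\frac{5}{-1} \right)}\right) = - \frac{1}{4 \left(-78\right)} \left(\left(-1\right)^{2} - -9\right) = \left(- \frac{1}{4}\right) \left(- \frac{1}{78}\right) \left(1 + 9\right) = \frac{1}{312} \cdot 10 = \frac{5}{156}$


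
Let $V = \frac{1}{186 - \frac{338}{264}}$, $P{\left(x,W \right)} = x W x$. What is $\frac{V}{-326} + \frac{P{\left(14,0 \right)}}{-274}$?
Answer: $- \frac{66}{3974429} \approx -1.6606 \cdot 10^{-5}$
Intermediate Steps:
$P{\left(x,W \right)} = W x^{2}$ ($P{\left(x,W \right)} = W x x = W x^{2}$)
$V = \frac{132}{24383}$ ($V = \frac{1}{186 - \frac{169}{132}} = \frac{1}{\frac{24383}{132}} = \frac{132}{24383} \approx 0.0054136$)
$\frac{V}{-326} + \frac{P{\left(14,0 \right)}}{-274} = \frac{132}{24383 \left(-326\right)} + \frac{0 \cdot 14^{2}}{-274} = \frac{132}{24383} \left(- \frac{1}{326}\right) + 0 \cdot 196 \left(- \frac{1}{274}\right) = - \frac{66}{3974429} + 0 \left(- \frac{1}{274}\right) = - \frac{66}{3974429} + 0 = - \frac{66}{3974429}$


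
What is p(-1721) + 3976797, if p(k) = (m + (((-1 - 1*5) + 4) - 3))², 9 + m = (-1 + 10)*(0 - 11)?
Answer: 3989566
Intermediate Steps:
m = -108 (m = -9 + (-1 + 10)*(0 - 11) = -9 + 9*(-11) = -9 - 99 = -108)
p(k) = 12769 (p(k) = (-108 + (((-1 - 1*5) + 4) - 3))² = (-108 + (((-1 - 5) + 4) - 3))² = (-108 + ((-6 + 4) - 3))² = (-108 + (-2 - 3))² = (-108 - 5)² = (-113)² = 12769)
p(-1721) + 3976797 = 12769 + 3976797 = 3989566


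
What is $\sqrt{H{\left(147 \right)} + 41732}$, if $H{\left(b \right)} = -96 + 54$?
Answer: $\sqrt{41690} \approx 204.18$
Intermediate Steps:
$H{\left(b \right)} = -42$
$\sqrt{H{\left(147 \right)} + 41732} = \sqrt{-42 + 41732} = \sqrt{41690}$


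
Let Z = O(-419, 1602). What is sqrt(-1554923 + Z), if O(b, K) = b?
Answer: I*sqrt(1555342) ≈ 1247.1*I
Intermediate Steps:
Z = -419
sqrt(-1554923 + Z) = sqrt(-1554923 - 419) = sqrt(-1555342) = I*sqrt(1555342)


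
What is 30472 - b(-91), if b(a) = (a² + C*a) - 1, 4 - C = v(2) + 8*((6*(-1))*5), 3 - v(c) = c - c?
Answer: 44123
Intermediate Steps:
v(c) = 3 (v(c) = 3 - (c - c) = 3 - 1*0 = 3 + 0 = 3)
C = 241 (C = 4 - (3 + 8*((6*(-1))*5)) = 4 - (3 + 8*(-6*5)) = 4 - (3 + 8*(-30)) = 4 - (3 - 240) = 4 - 1*(-237) = 4 + 237 = 241)
b(a) = -1 + a² + 241*a (b(a) = (a² + 241*a) - 1 = -1 + a² + 241*a)
30472 - b(-91) = 30472 - (-1 + (-91)² + 241*(-91)) = 30472 - (-1 + 8281 - 21931) = 30472 - 1*(-13651) = 30472 + 13651 = 44123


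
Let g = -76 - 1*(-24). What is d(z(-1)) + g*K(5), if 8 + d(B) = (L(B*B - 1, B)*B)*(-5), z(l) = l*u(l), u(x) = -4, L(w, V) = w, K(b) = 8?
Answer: -724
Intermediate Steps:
z(l) = -4*l (z(l) = l*(-4) = -4*l)
d(B) = -8 - 5*B*(-1 + B**2) (d(B) = -8 + ((B*B - 1)*B)*(-5) = -8 + ((B**2 - 1)*B)*(-5) = -8 + ((-1 + B**2)*B)*(-5) = -8 + (B*(-1 + B**2))*(-5) = -8 - 5*B*(-1 + B**2))
g = -52 (g = -76 + 24 = -52)
d(z(-1)) + g*K(5) = (-8 - 5*(-4*(-1))**3 + 5*(-4*(-1))) - 52*8 = (-8 - 5*4**3 + 5*4) - 416 = (-8 - 5*64 + 20) - 416 = (-8 - 320 + 20) - 416 = -308 - 416 = -724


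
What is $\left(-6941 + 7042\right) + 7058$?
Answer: $7159$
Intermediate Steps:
$\left(-6941 + 7042\right) + 7058 = 101 + 7058 = 7159$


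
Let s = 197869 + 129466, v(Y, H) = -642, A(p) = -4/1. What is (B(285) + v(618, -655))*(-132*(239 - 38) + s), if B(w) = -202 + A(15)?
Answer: -255080944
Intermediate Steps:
A(p) = -4 (A(p) = -4*1 = -4)
s = 327335
B(w) = -206 (B(w) = -202 - 4 = -206)
(B(285) + v(618, -655))*(-132*(239 - 38) + s) = (-206 - 642)*(-132*(239 - 38) + 327335) = -848*(-132*201 + 327335) = -848*(-26532 + 327335) = -848*300803 = -255080944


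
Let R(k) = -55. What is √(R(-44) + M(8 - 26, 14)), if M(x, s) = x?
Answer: I*√73 ≈ 8.544*I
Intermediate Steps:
√(R(-44) + M(8 - 26, 14)) = √(-55 + (8 - 26)) = √(-55 - 18) = √(-73) = I*√73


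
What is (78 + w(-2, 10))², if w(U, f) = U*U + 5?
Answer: 7569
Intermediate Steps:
w(U, f) = 5 + U² (w(U, f) = U² + 5 = 5 + U²)
(78 + w(-2, 10))² = (78 + (5 + (-2)²))² = (78 + (5 + 4))² = (78 + 9)² = 87² = 7569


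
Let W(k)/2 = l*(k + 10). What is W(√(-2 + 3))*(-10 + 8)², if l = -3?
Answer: -264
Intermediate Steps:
W(k) = -60 - 6*k (W(k) = 2*(-3*(k + 10)) = 2*(-3*(10 + k)) = 2*(-30 - 3*k) = -60 - 6*k)
W(√(-2 + 3))*(-10 + 8)² = (-60 - 6*√(-2 + 3))*(-10 + 8)² = (-60 - 6*√1)*(-2)² = (-60 - 6*1)*4 = (-60 - 6)*4 = -66*4 = -264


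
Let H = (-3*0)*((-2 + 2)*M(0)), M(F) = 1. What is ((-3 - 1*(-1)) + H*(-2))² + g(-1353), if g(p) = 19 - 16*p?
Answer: 21671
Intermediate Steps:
H = 0 (H = (-3*0)*((-2 + 2)*1) = 0*(0*1) = 0*0 = 0)
((-3 - 1*(-1)) + H*(-2))² + g(-1353) = ((-3 - 1*(-1)) + 0*(-2))² + (19 - 16*(-1353)) = ((-3 + 1) + 0)² + (19 + 21648) = (-2 + 0)² + 21667 = (-2)² + 21667 = 4 + 21667 = 21671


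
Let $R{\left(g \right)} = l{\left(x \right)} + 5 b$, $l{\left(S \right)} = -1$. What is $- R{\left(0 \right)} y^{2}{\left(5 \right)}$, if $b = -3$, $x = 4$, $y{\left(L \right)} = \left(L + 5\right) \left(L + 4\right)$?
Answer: $129600$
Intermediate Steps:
$y{\left(L \right)} = \left(4 + L\right) \left(5 + L\right)$ ($y{\left(L \right)} = \left(5 + L\right) \left(4 + L\right) = \left(4 + L\right) \left(5 + L\right)$)
$R{\left(g \right)} = -16$ ($R{\left(g \right)} = -1 + 5 \left(-3\right) = -1 - 15 = -16$)
$- R{\left(0 \right)} y^{2}{\left(5 \right)} = - \left(-16\right) \left(20 + 5^{2} + 9 \cdot 5\right)^{2} = - \left(-16\right) \left(20 + 25 + 45\right)^{2} = - \left(-16\right) 90^{2} = - \left(-16\right) 8100 = \left(-1\right) \left(-129600\right) = 129600$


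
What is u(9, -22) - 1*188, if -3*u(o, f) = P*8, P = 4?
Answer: -596/3 ≈ -198.67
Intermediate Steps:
u(o, f) = -32/3 (u(o, f) = -4*8/3 = -1/3*32 = -32/3)
u(9, -22) - 1*188 = -32/3 - 1*188 = -32/3 - 188 = -596/3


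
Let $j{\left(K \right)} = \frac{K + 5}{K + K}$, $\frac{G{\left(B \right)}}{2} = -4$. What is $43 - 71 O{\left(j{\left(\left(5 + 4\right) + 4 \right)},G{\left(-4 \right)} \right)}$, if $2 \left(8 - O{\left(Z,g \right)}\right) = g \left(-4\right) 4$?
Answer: $4019$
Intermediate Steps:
$G{\left(B \right)} = -8$ ($G{\left(B \right)} = 2 \left(-4\right) = -8$)
$j{\left(K \right)} = \frac{5 + K}{2 K}$
$O{\left(Z,g \right)} = 8 + 8 g$ ($O{\left(Z,g \right)} = 8 - \frac{g \left(-4\right) 4}{2} = 8 - \frac{- 4 g 4}{2} = 8 - \frac{\left(-16\right) g}{2} = 8 + 8 g$)
$43 - 71 O{\left(j{\left(\left(5 + 4\right) + 4 \right)},G{\left(-4 \right)} \right)} = 43 - 71 \left(8 + 8 \left(-8\right)\right) = 43 - 71 \left(8 - 64\right) = 43 - -3976 = 43 + 3976 = 4019$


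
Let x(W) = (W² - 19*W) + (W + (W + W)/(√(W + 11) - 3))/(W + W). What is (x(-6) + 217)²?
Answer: 1076047/8 - 1467*√5/8 ≈ 1.3410e+5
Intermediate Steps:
x(W) = W² - 19*W + (W + 2*W/(-3 + √(11 + W)))/(2*W) (x(W) = (W² - 19*W) + (W + (2*W)/(√(11 + W) - 3))/((2*W)) = (W² - 19*W) + (W + (2*W)/(-3 + √(11 + W)))*(1/(2*W)) = (W² - 19*W) + (W + 2*W/(-3 + √(11 + W)))*(1/(2*W)) = (W² - 19*W) + (W + 2*W/(-3 + √(11 + W)))/(2*W) = W² - 19*W + (W + 2*W/(-3 + √(11 + W)))/(2*W))
(x(-6) + 217)² = ((-1 + √(11 - 6) - 6*(-6)² + 114*(-6) - 38*(-6)*√(11 - 6) + 2*(-6)²*√(11 - 6))/(2*(-3 + √(11 - 6))) + 217)² = ((-1 + √5 - 6*36 - 684 - 38*(-6)*√5 + 2*36*√5)/(2*(-3 + √5)) + 217)² = ((-1 + √5 - 216 - 684 + 228*√5 + 72*√5)/(2*(-3 + √5)) + 217)² = ((-901 + 301*√5)/(2*(-3 + √5)) + 217)² = (217 + (-901 + 301*√5)/(2*(-3 + √5)))²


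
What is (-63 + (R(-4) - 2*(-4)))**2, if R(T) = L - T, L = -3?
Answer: 2916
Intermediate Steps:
R(T) = -3 - T
(-63 + (R(-4) - 2*(-4)))**2 = (-63 + ((-3 - 1*(-4)) - 2*(-4)))**2 = (-63 + ((-3 + 4) + 8))**2 = (-63 + (1 + 8))**2 = (-63 + 9)**2 = (-54)**2 = 2916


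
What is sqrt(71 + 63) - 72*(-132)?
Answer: 9504 + sqrt(134) ≈ 9515.6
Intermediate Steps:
sqrt(71 + 63) - 72*(-132) = sqrt(134) + 9504 = 9504 + sqrt(134)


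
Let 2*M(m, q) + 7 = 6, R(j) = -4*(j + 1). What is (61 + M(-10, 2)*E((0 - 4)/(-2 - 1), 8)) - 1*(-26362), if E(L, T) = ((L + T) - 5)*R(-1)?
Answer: 26423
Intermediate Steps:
R(j) = -4 - 4*j (R(j) = -4*(1 + j) = -4 - 4*j)
M(m, q) = -½ (M(m, q) = -7/2 + (½)*6 = -7/2 + 3 = -½)
E(L, T) = 0 (E(L, T) = ((L + T) - 5)*(-4 - 4*(-1)) = (-5 + L + T)*(-4 + 4) = (-5 + L + T)*0 = 0)
(61 + M(-10, 2)*E((0 - 4)/(-2 - 1), 8)) - 1*(-26362) = (61 - ½*0) - 1*(-26362) = (61 + 0) + 26362 = 61 + 26362 = 26423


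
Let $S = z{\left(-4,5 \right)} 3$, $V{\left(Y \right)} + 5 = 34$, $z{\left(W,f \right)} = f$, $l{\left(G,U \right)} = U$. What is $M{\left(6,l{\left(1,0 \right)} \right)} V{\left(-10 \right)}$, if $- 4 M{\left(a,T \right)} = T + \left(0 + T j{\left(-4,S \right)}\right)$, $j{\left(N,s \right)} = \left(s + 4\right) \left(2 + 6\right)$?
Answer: $0$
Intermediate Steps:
$V{\left(Y \right)} = 29$ ($V{\left(Y \right)} = -5 + 34 = 29$)
$S = 15$ ($S = 5 \cdot 3 = 15$)
$j{\left(N,s \right)} = 32 + 8 s$ ($j{\left(N,s \right)} = \left(4 + s\right) 8 = 32 + 8 s$)
$M{\left(a,T \right)} = - \frac{153 T}{4}$ ($M{\left(a,T \right)} = - \frac{T + \left(0 + T \left(32 + 8 \cdot 15\right)\right)}{4} = - \frac{T + \left(0 + T \left(32 + 120\right)\right)}{4} = - \frac{T + \left(0 + T 152\right)}{4} = - \frac{T + \left(0 + 152 T\right)}{4} = - \frac{T + 152 T}{4} = - \frac{153 T}{4}$)
$M{\left(6,l{\left(1,0 \right)} \right)} V{\left(-10 \right)} = \left(- \frac{153}{4}\right) 0 \cdot 29 = 0 \cdot 29 = 0$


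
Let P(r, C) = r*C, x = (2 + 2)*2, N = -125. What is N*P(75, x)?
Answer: -75000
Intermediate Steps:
x = 8 (x = 4*2 = 8)
P(r, C) = C*r
N*P(75, x) = -1000*75 = -125*600 = -75000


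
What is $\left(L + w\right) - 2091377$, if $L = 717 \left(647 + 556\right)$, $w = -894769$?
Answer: $-2123595$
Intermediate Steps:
$L = 862551$ ($L = 717 \cdot 1203 = 862551$)
$\left(L + w\right) - 2091377 = \left(862551 - 894769\right) - 2091377 = -32218 - 2091377 = -2123595$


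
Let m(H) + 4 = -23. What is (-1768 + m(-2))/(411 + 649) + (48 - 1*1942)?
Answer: -401887/212 ≈ -1895.7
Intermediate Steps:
m(H) = -27 (m(H) = -4 - 23 = -27)
(-1768 + m(-2))/(411 + 649) + (48 - 1*1942) = (-1768 - 27)/(411 + 649) + (48 - 1*1942) = -1795/1060 + (48 - 1942) = -1795*1/1060 - 1894 = -359/212 - 1894 = -401887/212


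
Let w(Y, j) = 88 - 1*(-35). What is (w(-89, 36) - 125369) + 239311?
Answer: 114065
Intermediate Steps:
w(Y, j) = 123 (w(Y, j) = 88 + 35 = 123)
(w(-89, 36) - 125369) + 239311 = (123 - 125369) + 239311 = -125246 + 239311 = 114065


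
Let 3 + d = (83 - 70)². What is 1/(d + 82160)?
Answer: 1/82326 ≈ 1.2147e-5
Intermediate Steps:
d = 166 (d = -3 + (83 - 70)² = -3 + 13² = -3 + 169 = 166)
1/(d + 82160) = 1/(166 + 82160) = 1/82326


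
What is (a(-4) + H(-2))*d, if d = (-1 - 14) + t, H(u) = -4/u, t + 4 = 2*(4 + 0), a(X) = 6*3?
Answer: -220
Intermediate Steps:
a(X) = 18
t = 4 (t = -4 + 2*(4 + 0) = -4 + 2*4 = -4 + 8 = 4)
H(u) = -4/u
d = -11 (d = (-1 - 14) + 4 = -15 + 4 = -11)
(a(-4) + H(-2))*d = (18 - 4/(-2))*(-11) = (18 - 4*(-1/2))*(-11) = (18 + 2)*(-11) = 20*(-11) = -220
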